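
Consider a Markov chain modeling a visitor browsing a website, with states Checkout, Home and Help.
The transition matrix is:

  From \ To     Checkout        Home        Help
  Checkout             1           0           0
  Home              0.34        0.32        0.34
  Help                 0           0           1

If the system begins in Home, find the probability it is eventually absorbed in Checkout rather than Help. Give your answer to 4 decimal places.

0.5000

Let h(s) be the probability of absorption at Checkout starting from transient state s. Then h(Checkout) = 1 and h(Help) = 0. By first-step analysis:
h(Home) = 0.34·1 + 0.32·h(Home) + 0.34·0
Solving: h(Home) = 0.5000.
Starting from Home, the probability is 0.5000.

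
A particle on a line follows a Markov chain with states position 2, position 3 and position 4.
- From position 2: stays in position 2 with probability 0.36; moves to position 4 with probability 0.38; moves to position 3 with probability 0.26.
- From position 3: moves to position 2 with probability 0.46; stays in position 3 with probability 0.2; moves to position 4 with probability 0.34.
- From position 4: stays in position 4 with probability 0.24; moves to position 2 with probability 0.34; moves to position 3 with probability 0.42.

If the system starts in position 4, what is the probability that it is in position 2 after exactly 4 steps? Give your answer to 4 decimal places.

0.3832

Propagate the distribution vector 4 steps from position 4.
After 0 steps: (0.0000, 0.0000, 1.0000)
After 1 step: (0.3400, 0.4200, 0.2400)
After 2 steps: (0.3972, 0.2732, 0.3296)
After 3 steps: (0.3807, 0.2963, 0.3229)
After 4 steps: (0.3832, 0.2939, 0.3229)
P(in position 2 after 4 steps) = 0.3832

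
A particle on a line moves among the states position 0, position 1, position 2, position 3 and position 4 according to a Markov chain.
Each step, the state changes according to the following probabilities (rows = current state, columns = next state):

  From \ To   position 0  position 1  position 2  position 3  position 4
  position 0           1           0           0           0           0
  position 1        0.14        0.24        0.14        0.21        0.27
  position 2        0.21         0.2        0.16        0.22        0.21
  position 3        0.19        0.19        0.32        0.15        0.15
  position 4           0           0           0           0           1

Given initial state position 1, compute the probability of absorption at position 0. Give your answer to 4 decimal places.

Let h(s) be the probability of absorption at position 0 starting from transient state s. Then h(position 0) = 1 and h(position 4) = 0. By first-step analysis:
h(position 1) = 0.14·1 + 0.24·h(position 1) + 0.14·h(position 2) + 0.21·h(position 3) + 0.27·0
h(position 2) = 0.21·1 + 0.2·h(position 1) + 0.16·h(position 2) + 0.22·h(position 3) + 0.21·0
h(position 3) = 0.19·1 + 0.19·h(position 1) + 0.32·h(position 2) + 0.15·h(position 3) + 0.15·0
Solving: h(position 1) = 0.4086, h(position 2) = 0.4768, h(position 3) = 0.4944.
Starting from position 1, the probability is 0.4086.

0.4086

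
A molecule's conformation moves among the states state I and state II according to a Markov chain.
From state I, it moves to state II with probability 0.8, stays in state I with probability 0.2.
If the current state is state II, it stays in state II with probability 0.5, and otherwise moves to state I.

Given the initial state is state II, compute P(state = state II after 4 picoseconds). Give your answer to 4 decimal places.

Propagate the distribution vector 4 picoseconds from state II.
After 0 picoseconds: (0.0000, 1.0000)
After 1 picosecond: (0.5000, 0.5000)
After 2 picoseconds: (0.3500, 0.6500)
After 3 picoseconds: (0.3950, 0.6050)
After 4 picoseconds: (0.3815, 0.6185)
P(in state II after 4 picoseconds) = 0.6185

0.6185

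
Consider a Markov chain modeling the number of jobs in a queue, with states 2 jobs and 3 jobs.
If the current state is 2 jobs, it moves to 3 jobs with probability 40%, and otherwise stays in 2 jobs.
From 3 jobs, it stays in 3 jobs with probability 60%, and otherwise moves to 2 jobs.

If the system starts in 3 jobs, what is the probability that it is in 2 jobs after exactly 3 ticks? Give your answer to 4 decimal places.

Propagate the distribution vector 3 ticks from 3 jobs.
After 0 ticks: (0.0000, 1.0000)
After 1 tick: (0.4000, 0.6000)
After 2 ticks: (0.4800, 0.5200)
After 3 ticks: (0.4960, 0.5040)
P(in 2 jobs after 3 ticks) = 0.4960

0.4960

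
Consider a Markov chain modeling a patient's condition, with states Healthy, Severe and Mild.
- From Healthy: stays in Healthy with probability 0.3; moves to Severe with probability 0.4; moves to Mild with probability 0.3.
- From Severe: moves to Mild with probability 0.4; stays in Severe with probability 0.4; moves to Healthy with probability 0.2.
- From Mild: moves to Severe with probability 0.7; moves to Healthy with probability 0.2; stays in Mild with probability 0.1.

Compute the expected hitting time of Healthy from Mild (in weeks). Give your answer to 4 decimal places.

5.0000

Let t(s) be the expected number of weeks to first reach Healthy from state s, with t(Healthy) = 0. Conditioning on the first week:
t(Severe) = 1 + 0.4·t(Severe) + 0.4·t(Mild)
t(Mild) = 1 + 0.7·t(Severe) + 0.1·t(Mild)
Solving: t(Severe) = 5.0000, t(Mild) = 5.0000.
Expected weeks from Mild to Healthy: 5.0000.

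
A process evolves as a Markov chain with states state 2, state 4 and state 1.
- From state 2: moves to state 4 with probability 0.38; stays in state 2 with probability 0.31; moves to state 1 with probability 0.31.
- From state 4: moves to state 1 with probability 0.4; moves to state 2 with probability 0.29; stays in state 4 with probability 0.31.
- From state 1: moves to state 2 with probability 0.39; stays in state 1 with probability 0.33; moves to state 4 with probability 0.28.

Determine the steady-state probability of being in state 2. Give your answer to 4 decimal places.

Let the stationary distribution be π with π = πP and π_1 + π_2 + π_3 = 1.
π_1 = 0.31·π_1 + 0.29·π_2 + 0.39·π_3
π_2 = 0.38·π_1 + 0.31·π_2 + 0.28·π_3
Solving with the normalization constraint gives π = (0.3312, 0.3228, 0.3460).
So the stationary probability of state 2 is 0.3312.

0.3312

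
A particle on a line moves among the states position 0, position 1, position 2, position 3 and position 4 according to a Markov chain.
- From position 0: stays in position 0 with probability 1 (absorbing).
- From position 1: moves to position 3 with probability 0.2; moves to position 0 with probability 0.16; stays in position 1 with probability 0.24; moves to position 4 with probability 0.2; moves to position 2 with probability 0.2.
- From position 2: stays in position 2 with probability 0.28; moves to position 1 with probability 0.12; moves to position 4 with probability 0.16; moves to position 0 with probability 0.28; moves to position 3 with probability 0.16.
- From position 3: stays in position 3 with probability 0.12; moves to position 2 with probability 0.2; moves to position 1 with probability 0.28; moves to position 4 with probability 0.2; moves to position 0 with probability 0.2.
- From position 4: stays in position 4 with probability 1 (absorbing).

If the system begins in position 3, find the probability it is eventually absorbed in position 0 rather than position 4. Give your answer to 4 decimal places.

Let h(s) be the probability of absorption at position 0 starting from transient state s. Then h(position 0) = 1 and h(position 4) = 0. By first-step analysis:
h(position 1) = 0.16·1 + 0.24·h(position 1) + 0.2·h(position 2) + 0.2·h(position 3) + 0.2·0
h(position 2) = 0.28·1 + 0.12·h(position 1) + 0.28·h(position 2) + 0.16·h(position 3) + 0.16·0
h(position 3) = 0.2·1 + 0.28·h(position 1) + 0.2·h(position 2) + 0.12·h(position 3) + 0.2·0
Solving: h(position 1) = 0.5024, h(position 2) = 0.5884, h(position 3) = 0.5209.
Starting from position 3, the probability is 0.5209.

0.5209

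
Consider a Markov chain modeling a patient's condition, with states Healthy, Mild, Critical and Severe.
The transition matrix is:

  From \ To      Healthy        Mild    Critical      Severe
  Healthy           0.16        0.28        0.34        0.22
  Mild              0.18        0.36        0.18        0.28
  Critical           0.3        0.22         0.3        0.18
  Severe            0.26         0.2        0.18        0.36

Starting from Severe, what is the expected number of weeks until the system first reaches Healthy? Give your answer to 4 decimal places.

Let t(s) be the expected number of weeks to first reach Healthy from state s, with t(Healthy) = 0. Conditioning on the first week:
t(Mild) = 1 + 0.36·t(Mild) + 0.18·t(Critical) + 0.28·t(Severe)
t(Critical) = 1 + 0.22·t(Mild) + 0.3·t(Critical) + 0.18·t(Severe)
t(Severe) = 1 + 0.2·t(Mild) + 0.18·t(Critical) + 0.36·t(Severe)
Solving: t(Mild) = 4.4031, t(Critical) = 3.8462, t(Severe) = 4.0202.
Expected weeks from Severe to Healthy: 4.0202.

4.0202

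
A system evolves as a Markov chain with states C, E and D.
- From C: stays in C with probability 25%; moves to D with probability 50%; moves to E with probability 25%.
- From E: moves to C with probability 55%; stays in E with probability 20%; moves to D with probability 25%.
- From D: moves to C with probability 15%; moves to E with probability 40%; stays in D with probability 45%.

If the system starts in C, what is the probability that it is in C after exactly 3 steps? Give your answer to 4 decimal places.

Propagate the distribution vector 3 steps from C.
After 0 steps: (1.0000, 0.0000, 0.0000)
After 1 step: (0.2500, 0.2500, 0.5000)
After 2 steps: (0.2750, 0.3125, 0.4125)
After 3 steps: (0.3025, 0.2963, 0.4013)
P(in C after 3 steps) = 0.3025

0.3025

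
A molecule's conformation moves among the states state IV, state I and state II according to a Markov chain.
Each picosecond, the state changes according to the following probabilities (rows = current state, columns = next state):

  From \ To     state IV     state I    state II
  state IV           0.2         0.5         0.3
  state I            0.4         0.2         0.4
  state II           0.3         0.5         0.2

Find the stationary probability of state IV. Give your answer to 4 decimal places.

0.3077

Let the stationary distribution be π with π = πP and π_1 + π_2 + π_3 = 1.
π_1 = 0.2·π_1 + 0.4·π_2 + 0.3·π_3
π_2 = 0.5·π_1 + 0.2·π_2 + 0.5·π_3
Solving with the normalization constraint gives π = (0.3077, 0.3846, 0.3077).
So the stationary probability of state IV is 0.3077.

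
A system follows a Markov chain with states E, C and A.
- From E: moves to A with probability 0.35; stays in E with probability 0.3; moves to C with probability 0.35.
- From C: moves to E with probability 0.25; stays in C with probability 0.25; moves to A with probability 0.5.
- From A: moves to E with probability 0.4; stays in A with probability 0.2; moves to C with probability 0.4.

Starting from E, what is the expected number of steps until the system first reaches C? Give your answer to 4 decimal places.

2.7381

Let t(s) be the expected number of steps to first reach C from state s, with t(C) = 0. Conditioning on the first step:
t(E) = 1 + 0.3·t(E) + 0.35·t(A)
t(A) = 1 + 0.4·t(E) + 0.2·t(A)
Solving: t(E) = 2.7381, t(A) = 2.6190.
Expected steps from E to C: 2.7381.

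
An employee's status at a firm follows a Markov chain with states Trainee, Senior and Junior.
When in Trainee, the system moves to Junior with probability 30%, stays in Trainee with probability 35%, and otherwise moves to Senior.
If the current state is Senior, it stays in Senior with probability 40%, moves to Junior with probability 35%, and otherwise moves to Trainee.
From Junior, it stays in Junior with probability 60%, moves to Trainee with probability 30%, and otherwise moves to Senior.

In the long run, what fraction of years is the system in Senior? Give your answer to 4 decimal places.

Let the stationary distribution be π with π = πP and π_1 + π_2 + π_3 = 1.
π_1 = 0.35·π_1 + 0.25·π_2 + 0.3·π_3
π_2 = 0.35·π_1 + 0.4·π_2 + 0.1·π_3
Solving with the normalization constraint gives π = (0.3026, 0.2509, 0.4465).
So the stationary probability of Senior is 0.2509.

0.2509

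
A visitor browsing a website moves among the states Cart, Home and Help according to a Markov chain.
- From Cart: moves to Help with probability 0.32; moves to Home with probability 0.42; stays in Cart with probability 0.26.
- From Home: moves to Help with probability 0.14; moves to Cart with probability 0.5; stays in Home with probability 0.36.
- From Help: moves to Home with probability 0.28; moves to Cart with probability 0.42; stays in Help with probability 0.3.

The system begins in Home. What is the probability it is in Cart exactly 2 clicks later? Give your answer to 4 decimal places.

0.3688

Sum over the intermediate state after 1 click:
P = P(Home→Cart)·P(Cart→Cart) + P(Home→Home)·P(Home→Cart) + P(Home→Help)·P(Help→Cart)
  = 0.5×0.26 + 0.36×0.5 + 0.14×0.42
  = 0.1300 + 0.1800 + 0.0588 = 0.3688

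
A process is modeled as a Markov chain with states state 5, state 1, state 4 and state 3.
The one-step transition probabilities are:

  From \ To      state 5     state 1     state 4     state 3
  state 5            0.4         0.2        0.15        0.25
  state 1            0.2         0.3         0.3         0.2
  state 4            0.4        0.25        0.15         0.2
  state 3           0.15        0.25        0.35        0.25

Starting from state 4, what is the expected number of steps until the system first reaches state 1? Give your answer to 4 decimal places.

Let t(s) be the expected number of steps to first reach state 1 from state s, with t(state 1) = 0. Conditioning on the first step:
t(state 5) = 1 + 0.4·t(state 5) + 0.15·t(state 4) + 0.25·t(state 3)
t(state 4) = 1 + 0.4·t(state 5) + 0.15·t(state 4) + 0.2·t(state 3)
t(state 3) = 1 + 0.15·t(state 5) + 0.35·t(state 4) + 0.25·t(state 3)
Solving: t(state 5) = 4.5064, t(state 4) = 4.2945, t(state 3) = 4.2387.
Expected steps from state 4 to state 1: 4.2945.

4.2945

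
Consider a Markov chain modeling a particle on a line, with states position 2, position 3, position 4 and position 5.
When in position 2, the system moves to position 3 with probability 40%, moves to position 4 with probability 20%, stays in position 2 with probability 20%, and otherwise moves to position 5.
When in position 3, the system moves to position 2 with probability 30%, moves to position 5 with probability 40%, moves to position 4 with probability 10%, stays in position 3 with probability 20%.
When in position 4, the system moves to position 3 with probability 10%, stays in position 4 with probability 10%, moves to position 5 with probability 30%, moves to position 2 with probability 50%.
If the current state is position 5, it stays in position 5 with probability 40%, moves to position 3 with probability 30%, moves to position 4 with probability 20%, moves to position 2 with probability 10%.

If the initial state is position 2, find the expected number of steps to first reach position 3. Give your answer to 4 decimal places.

Let t(s) be the expected number of steps to first reach position 3 from state s, with t(position 3) = 0. Conditioning on the first step:
t(position 2) = 1 + 0.2·t(position 2) + 0.2·t(position 4) + 0.2·t(position 5)
t(position 4) = 1 + 0.5·t(position 2) + 0.1·t(position 4) + 0.3·t(position 5)
t(position 5) = 1 + 0.1·t(position 2) + 0.2·t(position 4) + 0.4·t(position 5)
Solving: t(position 2) = 3.1429, t(position 4) = 4.0357, t(position 5) = 3.5357.
Expected steps from position 2 to position 3: 3.1429.

3.1429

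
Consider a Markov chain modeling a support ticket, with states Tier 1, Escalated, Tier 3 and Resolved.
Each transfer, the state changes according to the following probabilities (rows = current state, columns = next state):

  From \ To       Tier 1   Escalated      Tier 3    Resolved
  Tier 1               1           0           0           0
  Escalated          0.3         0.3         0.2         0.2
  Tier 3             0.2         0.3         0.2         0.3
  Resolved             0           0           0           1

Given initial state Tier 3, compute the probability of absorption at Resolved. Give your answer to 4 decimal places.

0.5400

Let h(s) be the probability of absorption at Resolved starting from transient state s. Then h(Resolved) = 1 and h(Tier 1) = 0. By first-step analysis:
h(Escalated) = 0.3·0 + 0.3·h(Escalated) + 0.2·h(Tier 3) + 0.2·1
h(Tier 3) = 0.2·0 + 0.3·h(Escalated) + 0.2·h(Tier 3) + 0.3·1
Solving: h(Escalated) = 0.4400, h(Tier 3) = 0.5400.
Starting from Tier 3, the probability is 0.5400.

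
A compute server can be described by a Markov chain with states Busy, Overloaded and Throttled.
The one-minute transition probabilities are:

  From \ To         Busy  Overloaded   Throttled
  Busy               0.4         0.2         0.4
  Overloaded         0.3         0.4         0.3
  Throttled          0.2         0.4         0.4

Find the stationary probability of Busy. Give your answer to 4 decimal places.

Let the stationary distribution be π with π = πP and π_1 + π_2 + π_3 = 1.
π_1 = 0.4·π_1 + 0.3·π_2 + 0.2·π_3
π_2 = 0.2·π_1 + 0.4·π_2 + 0.4·π_3
Solving with the normalization constraint gives π = (0.2927, 0.3415, 0.3659).
So the stationary probability of Busy is 0.2927.

0.2927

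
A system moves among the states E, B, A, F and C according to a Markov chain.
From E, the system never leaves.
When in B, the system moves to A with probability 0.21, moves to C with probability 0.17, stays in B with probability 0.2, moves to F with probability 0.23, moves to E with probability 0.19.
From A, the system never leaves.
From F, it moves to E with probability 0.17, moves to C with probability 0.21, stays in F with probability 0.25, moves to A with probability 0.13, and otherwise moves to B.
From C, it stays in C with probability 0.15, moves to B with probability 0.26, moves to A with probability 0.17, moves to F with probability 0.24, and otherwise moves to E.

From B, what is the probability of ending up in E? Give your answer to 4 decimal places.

Let h(s) be the probability of absorption at E starting from transient state s. Then h(E) = 1 and h(A) = 0. By first-step analysis:
h(B) = 0.19·1 + 0.2·h(B) + 0.21·0 + 0.23·h(F) + 0.17·h(C)
h(F) = 0.17·1 + 0.24·h(B) + 0.13·0 + 0.25·h(F) + 0.21·h(C)
h(C) = 0.18·1 + 0.26·h(B) + 0.17·0 + 0.24·h(F) + 0.15·h(C)
Solving: h(B) = 0.4993, h(F) = 0.5304, h(C) = 0.5143.
Starting from B, the probability is 0.4993.

0.4993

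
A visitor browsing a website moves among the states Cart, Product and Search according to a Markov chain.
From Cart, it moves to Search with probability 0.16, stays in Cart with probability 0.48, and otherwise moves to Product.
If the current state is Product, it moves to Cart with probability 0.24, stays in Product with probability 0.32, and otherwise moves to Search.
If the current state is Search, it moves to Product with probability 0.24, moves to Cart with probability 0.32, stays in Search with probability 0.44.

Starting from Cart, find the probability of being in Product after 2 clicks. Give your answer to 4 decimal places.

0.3264

Sum over the intermediate state after 1 click:
P = P(Cart→Cart)·P(Cart→Product) + P(Cart→Product)·P(Product→Product) + P(Cart→Search)·P(Search→Product)
  = 0.48×0.36 + 0.36×0.32 + 0.16×0.24
  = 0.1728 + 0.1152 + 0.0384 = 0.3264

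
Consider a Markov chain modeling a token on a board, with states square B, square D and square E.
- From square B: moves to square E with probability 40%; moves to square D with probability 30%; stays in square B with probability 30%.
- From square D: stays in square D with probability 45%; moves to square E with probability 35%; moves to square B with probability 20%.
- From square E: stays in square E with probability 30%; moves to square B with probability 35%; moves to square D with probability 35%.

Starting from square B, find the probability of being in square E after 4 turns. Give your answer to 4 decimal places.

Propagate the distribution vector 4 turns from square B.
After 0 turns: (1.0000, 0.0000, 0.0000)
After 1 turn: (0.3000, 0.3000, 0.4000)
After 2 turns: (0.2900, 0.3650, 0.3450)
After 3 turns: (0.2808, 0.3720, 0.3473)
After 4 turns: (0.2802, 0.3732, 0.3467)
P(in square E after 4 turns) = 0.3467

0.3467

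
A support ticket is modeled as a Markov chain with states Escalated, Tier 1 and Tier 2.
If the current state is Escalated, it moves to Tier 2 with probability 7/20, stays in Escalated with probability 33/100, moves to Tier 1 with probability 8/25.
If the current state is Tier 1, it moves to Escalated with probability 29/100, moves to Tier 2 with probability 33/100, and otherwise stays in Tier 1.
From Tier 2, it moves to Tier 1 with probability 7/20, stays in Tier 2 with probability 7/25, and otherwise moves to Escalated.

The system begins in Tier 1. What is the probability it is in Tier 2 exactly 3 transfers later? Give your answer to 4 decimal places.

0.3206

Propagate the distribution vector 3 transfers from Tier 1.
After 0 transfers: (0.0000, 1.0000, 0.0000)
After 1 transfer: (0.2900, 0.3800, 0.3300)
After 2 transfers: (0.3280, 0.3527, 0.3193)
After 3 transfers: (0.3287, 0.3507, 0.3206)
P(in Tier 2 after 3 transfers) = 0.3206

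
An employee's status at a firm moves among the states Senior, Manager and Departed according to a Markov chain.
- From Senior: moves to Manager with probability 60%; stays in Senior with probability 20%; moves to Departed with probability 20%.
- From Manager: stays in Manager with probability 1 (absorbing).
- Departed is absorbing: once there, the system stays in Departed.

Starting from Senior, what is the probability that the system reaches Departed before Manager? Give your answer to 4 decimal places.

Let h(s) be the probability of absorption at Departed starting from transient state s. Then h(Departed) = 1 and h(Manager) = 0. By first-step analysis:
h(Senior) = 0.2·h(Senior) + 0.6·0 + 0.2·1
Solving: h(Senior) = 0.2500.
Starting from Senior, the probability is 0.2500.

0.2500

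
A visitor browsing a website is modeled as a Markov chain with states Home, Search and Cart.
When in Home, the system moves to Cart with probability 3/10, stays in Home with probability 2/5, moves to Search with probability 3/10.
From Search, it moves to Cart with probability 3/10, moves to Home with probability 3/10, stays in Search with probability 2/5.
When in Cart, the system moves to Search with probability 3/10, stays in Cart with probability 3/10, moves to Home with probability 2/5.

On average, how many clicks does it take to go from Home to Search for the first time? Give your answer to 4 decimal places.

3.3333

Let t(s) be the expected number of clicks to first reach Search from state s, with t(Search) = 0. Conditioning on the first click:
t(Home) = 1 + 0.4·t(Home) + 0.3·t(Cart)
t(Cart) = 1 + 0.4·t(Home) + 0.3·t(Cart)
Solving: t(Home) = 3.3333, t(Cart) = 3.3333.
Expected clicks from Home to Search: 3.3333.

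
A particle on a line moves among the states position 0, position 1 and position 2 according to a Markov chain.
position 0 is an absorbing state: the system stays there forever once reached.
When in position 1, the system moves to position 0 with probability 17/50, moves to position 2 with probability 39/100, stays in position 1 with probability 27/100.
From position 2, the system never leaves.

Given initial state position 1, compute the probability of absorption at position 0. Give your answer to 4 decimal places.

Let h(s) be the probability of absorption at position 0 starting from transient state s. Then h(position 0) = 1 and h(position 2) = 0. By first-step analysis:
h(position 1) = 0.34·1 + 0.27·h(position 1) + 0.39·0
Solving: h(position 1) = 0.4658.
Starting from position 1, the probability is 0.4658.

0.4658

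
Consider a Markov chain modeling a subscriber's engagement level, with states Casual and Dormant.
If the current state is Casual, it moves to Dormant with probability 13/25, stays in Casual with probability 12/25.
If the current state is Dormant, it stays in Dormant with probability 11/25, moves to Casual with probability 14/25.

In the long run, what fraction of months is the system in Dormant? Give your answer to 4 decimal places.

0.4815

Let the stationary distribution be π with π = πP and π_1 + π_2 = 1.
π_1 = 0.48·π_1 + 0.56·π_2
Solving with the normalization constraint gives π = (0.5185, 0.4815).
So the stationary probability of Dormant is 0.4815.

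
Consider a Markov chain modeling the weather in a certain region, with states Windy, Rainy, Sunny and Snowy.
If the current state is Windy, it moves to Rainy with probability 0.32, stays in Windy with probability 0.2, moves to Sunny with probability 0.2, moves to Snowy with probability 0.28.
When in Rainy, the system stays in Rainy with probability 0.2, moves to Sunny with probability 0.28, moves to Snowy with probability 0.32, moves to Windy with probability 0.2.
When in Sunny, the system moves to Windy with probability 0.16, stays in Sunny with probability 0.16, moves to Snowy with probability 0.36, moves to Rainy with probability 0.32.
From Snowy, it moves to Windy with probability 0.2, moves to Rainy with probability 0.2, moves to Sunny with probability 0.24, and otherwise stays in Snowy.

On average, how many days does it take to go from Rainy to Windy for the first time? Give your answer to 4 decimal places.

Let t(s) be the expected number of days to first reach Windy from state s, with t(Windy) = 0. Conditioning on the first day:
t(Rainy) = 1 + 0.2·t(Rainy) + 0.28·t(Sunny) + 0.32·t(Snowy)
t(Sunny) = 1 + 0.32·t(Rainy) + 0.16·t(Sunny) + 0.36·t(Snowy)
t(Snowy) = 1 + 0.2·t(Rainy) + 0.24·t(Sunny) + 0.36·t(Snowy)
Solving: t(Rainy) = 5.2496, t(Sunny) = 5.4368, t(Snowy) = 5.2418.
Expected days from Rainy to Windy: 5.2496.

5.2496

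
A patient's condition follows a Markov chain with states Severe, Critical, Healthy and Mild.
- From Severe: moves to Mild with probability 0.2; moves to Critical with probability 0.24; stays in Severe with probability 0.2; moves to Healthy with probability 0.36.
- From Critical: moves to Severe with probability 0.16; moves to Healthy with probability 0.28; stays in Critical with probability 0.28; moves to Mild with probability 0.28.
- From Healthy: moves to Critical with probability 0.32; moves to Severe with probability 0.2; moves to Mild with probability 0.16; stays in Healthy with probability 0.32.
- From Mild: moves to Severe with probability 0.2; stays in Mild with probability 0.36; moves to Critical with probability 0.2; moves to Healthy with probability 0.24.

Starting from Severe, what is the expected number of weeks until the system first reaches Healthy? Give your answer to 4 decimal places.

3.2303

Let t(s) be the expected number of weeks to first reach Healthy from state s, with t(Healthy) = 0. Conditioning on the first week:
t(Severe) = 1 + 0.2·t(Severe) + 0.24·t(Critical) + 0.2·t(Mild)
t(Critical) = 1 + 0.16·t(Severe) + 0.28·t(Critical) + 0.28·t(Mild)
t(Mild) = 1 + 0.2·t(Severe) + 0.2·t(Critical) + 0.36·t(Mild)
Solving: t(Severe) = 3.2303, t(Critical) = 3.5368, t(Mild) = 3.6772.
Expected weeks from Severe to Healthy: 3.2303.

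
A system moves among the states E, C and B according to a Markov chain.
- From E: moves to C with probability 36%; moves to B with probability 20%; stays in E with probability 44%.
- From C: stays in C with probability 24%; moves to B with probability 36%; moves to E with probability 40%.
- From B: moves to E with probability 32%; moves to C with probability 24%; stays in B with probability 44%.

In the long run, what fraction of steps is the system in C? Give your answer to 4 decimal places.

0.2868

Let the stationary distribution be π with π = πP and π_1 + π_2 + π_3 = 1.
π_1 = 0.44·π_1 + 0.4·π_2 + 0.32·π_3
π_2 = 0.36·π_1 + 0.24·π_2 + 0.24·π_3
Solving with the normalization constraint gives π = (0.3897, 0.2868, 0.3235).
So the stationary probability of C is 0.2868.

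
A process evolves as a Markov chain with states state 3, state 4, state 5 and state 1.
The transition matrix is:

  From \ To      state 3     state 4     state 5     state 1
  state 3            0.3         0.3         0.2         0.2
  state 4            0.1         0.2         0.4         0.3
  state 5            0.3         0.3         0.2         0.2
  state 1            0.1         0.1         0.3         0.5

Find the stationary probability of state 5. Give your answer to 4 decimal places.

Let the stationary distribution be π with π = πP and π_1 + π_2 + π_3 + π_4 = 1.
π_1 = 0.3·π_1 + 0.1·π_2 + 0.3·π_3 + 0.1·π_4
π_2 = 0.3·π_1 + 0.2·π_2 + 0.3·π_3 + 0.1·π_4
π_3 = 0.2·π_1 + 0.4·π_2 + 0.2·π_3 + 0.3·π_4
Solving with the normalization constraint gives π = (0.1937, 0.2152, 0.2747, 0.3165).
So the stationary probability of state 5 is 0.2747.

0.2747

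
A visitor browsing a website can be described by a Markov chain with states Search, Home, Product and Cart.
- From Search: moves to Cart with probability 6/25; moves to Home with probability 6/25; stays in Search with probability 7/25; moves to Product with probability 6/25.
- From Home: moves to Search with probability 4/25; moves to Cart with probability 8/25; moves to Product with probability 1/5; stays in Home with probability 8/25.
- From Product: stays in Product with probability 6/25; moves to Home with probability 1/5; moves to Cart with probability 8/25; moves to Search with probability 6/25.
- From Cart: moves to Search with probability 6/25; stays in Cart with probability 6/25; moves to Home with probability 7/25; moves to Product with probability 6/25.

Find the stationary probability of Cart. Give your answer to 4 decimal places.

Let the stationary distribution be π with π = πP and π_1 + π_2 + π_3 + π_4 = 1.
π_1 = 0.28·π_1 + 0.16·π_2 + 0.24·π_3 + 0.24·π_4
π_2 = 0.24·π_1 + 0.32·π_2 + 0.2·π_3 + 0.28·π_4
π_3 = 0.24·π_1 + 0.2·π_2 + 0.24·π_3 + 0.24·π_4
Solving with the normalization constraint gives π = (0.2281, 0.2630, 0.2295, 0.2794).
So the stationary probability of Cart is 0.2794.

0.2794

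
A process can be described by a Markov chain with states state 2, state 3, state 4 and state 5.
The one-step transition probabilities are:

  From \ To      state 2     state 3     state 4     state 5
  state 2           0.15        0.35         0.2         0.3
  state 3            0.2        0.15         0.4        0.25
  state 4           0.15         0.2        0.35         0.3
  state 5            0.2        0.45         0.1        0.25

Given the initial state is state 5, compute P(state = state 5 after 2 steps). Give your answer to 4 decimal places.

Propagate the distribution vector 2 steps from state 5.
After 0 steps: (0.0000, 0.0000, 0.0000, 1.0000)
After 1 step: (0.2000, 0.4500, 0.1000, 0.2500)
After 2 steps: (0.1850, 0.2700, 0.2800, 0.2650)
P(in state 5 after 2 steps) = 0.2650

0.2650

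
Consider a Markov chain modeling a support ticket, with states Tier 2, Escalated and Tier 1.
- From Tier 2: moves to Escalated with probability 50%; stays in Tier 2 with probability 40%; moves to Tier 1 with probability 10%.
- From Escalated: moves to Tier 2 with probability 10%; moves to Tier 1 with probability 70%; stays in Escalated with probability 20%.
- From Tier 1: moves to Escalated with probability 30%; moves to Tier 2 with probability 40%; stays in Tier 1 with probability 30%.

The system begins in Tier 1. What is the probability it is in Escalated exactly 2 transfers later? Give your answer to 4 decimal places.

0.3500

Sum over the intermediate state after 1 transfer:
P = P(Tier 1→Tier 2)·P(Tier 2→Escalated) + P(Tier 1→Escalated)·P(Escalated→Escalated) + P(Tier 1→Tier 1)·P(Tier 1→Escalated)
  = 0.4×0.5 + 0.3×0.2 + 0.3×0.3
  = 0.2000 + 0.0600 + 0.0900 = 0.3500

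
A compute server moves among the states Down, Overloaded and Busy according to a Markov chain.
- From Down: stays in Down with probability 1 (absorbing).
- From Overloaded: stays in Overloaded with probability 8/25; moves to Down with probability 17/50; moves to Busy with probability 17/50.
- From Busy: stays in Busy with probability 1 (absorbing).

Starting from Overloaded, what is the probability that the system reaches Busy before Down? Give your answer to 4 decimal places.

Let h(s) be the probability of absorption at Busy starting from transient state s. Then h(Busy) = 1 and h(Down) = 0. By first-step analysis:
h(Overloaded) = 0.34·0 + 0.32·h(Overloaded) + 0.34·1
Solving: h(Overloaded) = 0.5000.
Starting from Overloaded, the probability is 0.5000.

0.5000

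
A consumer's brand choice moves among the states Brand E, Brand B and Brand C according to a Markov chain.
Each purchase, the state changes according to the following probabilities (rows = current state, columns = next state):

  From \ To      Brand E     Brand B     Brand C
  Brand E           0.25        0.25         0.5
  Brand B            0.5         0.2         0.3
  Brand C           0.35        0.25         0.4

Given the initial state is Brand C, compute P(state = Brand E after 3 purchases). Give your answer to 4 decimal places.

0.3504

Propagate the distribution vector 3 purchases from Brand C.
After 0 purchases: (0.0000, 0.0000, 1.0000)
After 1 purchase: (0.3500, 0.2500, 0.4000)
After 2 purchases: (0.3525, 0.2375, 0.4100)
After 3 purchases: (0.3504, 0.2381, 0.4115)
P(in Brand E after 3 purchases) = 0.3504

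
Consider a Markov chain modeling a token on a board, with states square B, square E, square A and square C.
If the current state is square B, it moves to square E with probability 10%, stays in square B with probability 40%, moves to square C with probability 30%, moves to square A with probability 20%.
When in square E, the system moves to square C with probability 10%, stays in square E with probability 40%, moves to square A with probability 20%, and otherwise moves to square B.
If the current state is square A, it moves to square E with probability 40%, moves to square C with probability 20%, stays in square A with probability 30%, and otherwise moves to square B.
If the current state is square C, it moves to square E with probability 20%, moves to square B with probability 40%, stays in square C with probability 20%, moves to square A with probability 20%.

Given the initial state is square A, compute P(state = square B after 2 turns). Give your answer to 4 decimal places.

0.2700

Propagate the distribution vector 2 turns from square A.
After 0 turns: (0.0000, 0.0000, 1.0000, 0.0000)
After 1 turn: (0.1000, 0.4000, 0.3000, 0.2000)
After 2 turns: (0.2700, 0.3300, 0.2300, 0.1700)
P(in square B after 2 turns) = 0.2700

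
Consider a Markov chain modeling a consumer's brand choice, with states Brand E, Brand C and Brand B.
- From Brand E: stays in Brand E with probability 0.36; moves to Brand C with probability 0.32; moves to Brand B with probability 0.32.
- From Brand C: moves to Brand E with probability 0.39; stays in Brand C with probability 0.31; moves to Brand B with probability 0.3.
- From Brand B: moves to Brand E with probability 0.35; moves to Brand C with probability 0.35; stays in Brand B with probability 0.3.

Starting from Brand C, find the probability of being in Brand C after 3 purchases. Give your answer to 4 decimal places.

0.3260

Propagate the distribution vector 3 purchases from Brand C.
After 0 purchases: (0.0000, 1.0000, 0.0000)
After 1 purchase: (0.3900, 0.3100, 0.3000)
After 2 purchases: (0.3663, 0.3259, 0.3078)
After 3 purchases: (0.3667, 0.3260, 0.3073)
P(in Brand C after 3 purchases) = 0.3260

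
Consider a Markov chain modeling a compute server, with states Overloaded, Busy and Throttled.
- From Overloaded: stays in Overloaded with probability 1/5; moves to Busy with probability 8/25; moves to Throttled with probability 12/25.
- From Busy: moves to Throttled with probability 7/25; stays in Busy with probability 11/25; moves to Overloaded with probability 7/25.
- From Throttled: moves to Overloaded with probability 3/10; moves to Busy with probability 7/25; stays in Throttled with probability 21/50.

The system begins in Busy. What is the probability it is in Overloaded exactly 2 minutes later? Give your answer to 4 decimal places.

Sum over the intermediate state after 1 minute:
P = P(Busy→Overloaded)·P(Overloaded→Overloaded) + P(Busy→Busy)·P(Busy→Overloaded) + P(Busy→Throttled)·P(Throttled→Overloaded)
  = 0.28×0.2 + 0.44×0.28 + 0.28×0.3
  = 0.0560 + 0.1232 + 0.0840 = 0.2632

0.2632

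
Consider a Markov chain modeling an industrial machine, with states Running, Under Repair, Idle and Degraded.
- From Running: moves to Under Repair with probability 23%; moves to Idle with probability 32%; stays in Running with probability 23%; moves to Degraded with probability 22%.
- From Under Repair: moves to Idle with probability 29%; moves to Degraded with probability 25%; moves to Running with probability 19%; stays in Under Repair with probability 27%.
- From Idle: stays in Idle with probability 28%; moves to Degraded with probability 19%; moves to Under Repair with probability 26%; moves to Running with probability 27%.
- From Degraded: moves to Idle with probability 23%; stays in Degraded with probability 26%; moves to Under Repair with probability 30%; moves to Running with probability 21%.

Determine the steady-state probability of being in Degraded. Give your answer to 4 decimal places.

0.2287

Let the stationary distribution be π with π = πP and π_1 + π_2 + π_3 + π_4 = 1.
π_1 = 0.23·π_1 + 0.19·π_2 + 0.27·π_3 + 0.21·π_4
π_2 = 0.23·π_1 + 0.27·π_2 + 0.26·π_3 + 0.3·π_4
π_3 = 0.32·π_1 + 0.29·π_2 + 0.28·π_3 + 0.23·π_4
Solving with the normalization constraint gives π = (0.2260, 0.2650, 0.2803, 0.2287).
So the stationary probability of Degraded is 0.2287.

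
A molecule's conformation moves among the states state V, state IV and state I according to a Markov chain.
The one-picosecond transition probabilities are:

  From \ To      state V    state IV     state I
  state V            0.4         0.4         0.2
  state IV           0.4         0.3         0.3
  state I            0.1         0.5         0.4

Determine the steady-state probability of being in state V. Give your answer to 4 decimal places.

Let the stationary distribution be π with π = πP and π_1 + π_2 + π_3 = 1.
π_1 = 0.4·π_1 + 0.4·π_2 + 0.1·π_3
π_2 = 0.4·π_1 + 0.3·π_2 + 0.5·π_3
Solving with the normalization constraint gives π = (0.3103, 0.3908, 0.2989).
So the stationary probability of state V is 0.3103.

0.3103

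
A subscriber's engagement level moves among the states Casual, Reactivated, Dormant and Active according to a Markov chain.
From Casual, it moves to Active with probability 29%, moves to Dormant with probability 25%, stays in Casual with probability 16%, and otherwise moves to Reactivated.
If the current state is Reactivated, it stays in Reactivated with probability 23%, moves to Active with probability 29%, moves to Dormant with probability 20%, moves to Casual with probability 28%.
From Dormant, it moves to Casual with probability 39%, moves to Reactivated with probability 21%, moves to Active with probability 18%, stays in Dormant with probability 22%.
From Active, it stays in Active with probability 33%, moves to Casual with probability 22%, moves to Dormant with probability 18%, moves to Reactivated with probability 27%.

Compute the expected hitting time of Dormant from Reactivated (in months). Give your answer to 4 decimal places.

4.8627

Let t(s) be the expected number of months to first reach Dormant from state s, with t(Dormant) = 0. Conditioning on the first month:
t(Casual) = 1 + 0.16·t(Casual) + 0.3·t(Reactivated) + 0.29·t(Active)
t(Reactivated) = 1 + 0.28·t(Casual) + 0.23·t(Reactivated) + 0.29·t(Active)
t(Active) = 1 + 0.22·t(Casual) + 0.27·t(Reactivated) + 0.33·t(Active)
Solving: t(Casual) = 4.6456, t(Reactivated) = 4.8627, t(Active) = 4.9775.
Expected months from Reactivated to Dormant: 4.8627.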